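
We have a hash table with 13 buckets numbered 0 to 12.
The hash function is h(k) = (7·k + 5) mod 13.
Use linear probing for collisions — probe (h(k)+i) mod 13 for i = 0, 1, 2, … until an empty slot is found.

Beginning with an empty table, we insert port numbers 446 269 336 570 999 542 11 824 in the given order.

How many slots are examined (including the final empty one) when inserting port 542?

6

446 hashes to 7; slot 7 is free → place at 7.
269 hashes to 3; slot 3 is free → place at 3.
336 hashes to 4; slot 4 is free → place at 4.
570 hashes to 4; 4 taken → place at 5.
999 hashes to 4; 4,5 taken → place at 6.
542 hashes to 3; 3,4,5,6,7 taken → place at 8.
11 hashes to 4; 4,5,6,7,8 taken → place at 9.
824 hashes to 1; slot 1 is free → place at 1.
Table: [_, 824, _, 269, 336, 570, 999, 446, 542, 11, _, _, _]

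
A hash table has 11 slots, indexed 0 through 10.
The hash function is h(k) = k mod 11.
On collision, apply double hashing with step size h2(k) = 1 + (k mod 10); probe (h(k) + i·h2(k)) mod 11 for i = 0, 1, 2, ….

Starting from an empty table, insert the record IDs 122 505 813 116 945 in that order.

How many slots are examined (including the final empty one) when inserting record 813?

2

122: h=1 → slot 1
505: h=10 → slot 10
813: h=10, h2=4, probe 10,3 → slot 3
116: h=6 → slot 6
945: h=10, h2=6, probe 10,5 → slot 5
Table: [., 122, ., 813, ., 945, 116, ., ., ., 505]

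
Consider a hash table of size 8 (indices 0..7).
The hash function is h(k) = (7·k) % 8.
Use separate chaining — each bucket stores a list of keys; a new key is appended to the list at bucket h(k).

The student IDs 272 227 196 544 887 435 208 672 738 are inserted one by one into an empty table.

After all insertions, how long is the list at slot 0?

272 -> bucket 0
227 -> bucket 5
196 -> bucket 4
544 -> bucket 0 (collision)
887 -> bucket 1
435 -> bucket 5 (collision)
208 -> bucket 0 (collision)
672 -> bucket 0 (collision)
738 -> bucket 6
Final buckets:
0: 272 -> 544 -> 208 -> 672
1: 887
2: .
3: .
4: 196
5: 227 -> 435
6: 738
7: .

4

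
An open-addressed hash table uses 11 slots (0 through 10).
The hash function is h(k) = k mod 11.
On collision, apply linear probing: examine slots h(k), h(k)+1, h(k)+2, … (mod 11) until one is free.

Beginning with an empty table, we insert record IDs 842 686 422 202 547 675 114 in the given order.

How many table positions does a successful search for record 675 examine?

6

842 hashes to 6; slot 6 is free => place at 6.
686 hashes to 4; slot 4 is free => place at 4.
422 hashes to 4; 4 taken => place at 5.
202 hashes to 4; 4,5,6 taken => place at 7.
547 hashes to 8; slot 8 is free => place at 8.
675 hashes to 4; 4,5,6,7,8 taken => place at 9.
114 hashes to 4; 4,5,6,7,8,9 taken => place at 10.
Table: [-, -, -, -, 686, 422, 842, 202, 547, 675, 114]
Lookup 675: h=4, probe 4,5,6,7,8,9 → found at 9.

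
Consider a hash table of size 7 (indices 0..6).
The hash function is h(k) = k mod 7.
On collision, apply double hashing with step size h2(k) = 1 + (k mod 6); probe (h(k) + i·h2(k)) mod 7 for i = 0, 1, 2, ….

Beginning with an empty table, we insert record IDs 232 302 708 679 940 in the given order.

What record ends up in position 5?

232: h=1 -> slot 1
302: h=1, h2=3, probe 1,4 -> slot 4
708: h=1, h2=1, probe 1,2 -> slot 2
679: h=0 -> slot 0
940: h=2, h2=5, probe 2,0,5 -> slot 5
Table: [679, 232, 708, -, 302, 940, -]

940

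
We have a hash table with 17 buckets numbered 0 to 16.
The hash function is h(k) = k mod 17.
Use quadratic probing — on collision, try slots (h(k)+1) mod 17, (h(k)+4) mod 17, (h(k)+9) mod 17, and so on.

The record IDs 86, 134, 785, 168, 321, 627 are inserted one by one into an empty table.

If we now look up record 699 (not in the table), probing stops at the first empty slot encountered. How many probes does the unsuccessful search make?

3

86 hashes to 1; slot 1 is free -> place at 1.
134 hashes to 15; slot 15 is free -> place at 15.
785 hashes to 3; slot 3 is free -> place at 3.
168 hashes to 15; 15 taken -> place at 16.
321 hashes to 15; 15,16 taken -> place at 2.
627 hashes to 15; 15,16,2 taken -> place at 7.
Table: [-, 86, 321, 785, -, -, -, 627, -, -, -, -, -, -, -, 134, 168]
Lookup 699: h=2, probe 2,3,6 → slot 6 empty, not found.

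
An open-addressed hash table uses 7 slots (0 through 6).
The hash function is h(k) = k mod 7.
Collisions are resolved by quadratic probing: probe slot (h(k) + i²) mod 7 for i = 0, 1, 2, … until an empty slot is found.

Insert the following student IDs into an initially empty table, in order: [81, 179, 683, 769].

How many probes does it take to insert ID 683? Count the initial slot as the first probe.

81: h=4 -> slot 4
179: h=4, probe 4,5 -> slot 5
683: h=4, probe 4,5,1 -> slot 1
769: h=6 -> slot 6
Table: [-, 683, -, -, 81, 179, 769]

3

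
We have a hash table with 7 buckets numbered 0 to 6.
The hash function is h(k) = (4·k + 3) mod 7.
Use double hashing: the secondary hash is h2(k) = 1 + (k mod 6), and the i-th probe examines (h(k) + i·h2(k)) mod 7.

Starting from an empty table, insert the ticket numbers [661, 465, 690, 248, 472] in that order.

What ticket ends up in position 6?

661: h=1 → slot 1
465: h=1, h2=4, probe 1,5 → slot 5
690: h=5, h2=1, probe 5,6 → slot 6
248: h=1, h2=3, probe 1,4 → slot 4
472: h=1, h2=5, probe 1,6,4,2 → slot 2
Table: [., 661, 472, ., 248, 465, 690]

690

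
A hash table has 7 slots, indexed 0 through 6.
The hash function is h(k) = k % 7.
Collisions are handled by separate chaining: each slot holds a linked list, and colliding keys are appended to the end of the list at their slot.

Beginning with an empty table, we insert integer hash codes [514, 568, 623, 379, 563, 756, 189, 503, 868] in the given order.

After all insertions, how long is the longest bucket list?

514 -> bucket 3
568 -> bucket 1
623 -> bucket 0
379 -> bucket 1 (collision)
563 -> bucket 3 (collision)
756 -> bucket 0 (collision)
189 -> bucket 0 (collision)
503 -> bucket 6
868 -> bucket 0 (collision)
Final buckets:
0: 623 -> 756 -> 189 -> 868
1: 568 -> 379
2: _
3: 514 -> 563
4: _
5: _
6: 503

4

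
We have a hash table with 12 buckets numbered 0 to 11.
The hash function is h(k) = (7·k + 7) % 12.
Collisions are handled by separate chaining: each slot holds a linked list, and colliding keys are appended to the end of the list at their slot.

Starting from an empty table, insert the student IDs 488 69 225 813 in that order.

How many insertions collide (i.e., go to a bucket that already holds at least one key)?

2

488 -> bucket 3
69 -> bucket 10
225 -> bucket 10 (collision)
813 -> bucket 10 (collision)
Final buckets:
0: -
1: -
2: -
3: 488
4: -
5: -
6: -
7: -
8: -
9: -
10: 69 -> 225 -> 813
11: -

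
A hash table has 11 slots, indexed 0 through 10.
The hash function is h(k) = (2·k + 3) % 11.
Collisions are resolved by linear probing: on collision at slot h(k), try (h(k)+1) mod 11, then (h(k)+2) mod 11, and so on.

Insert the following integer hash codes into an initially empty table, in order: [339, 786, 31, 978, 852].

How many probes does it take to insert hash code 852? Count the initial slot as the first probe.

2

339 hashes to 10; slot 10 is free => place at 10.
786 hashes to 2; slot 2 is free => place at 2.
31 hashes to 10; 10 taken => place at 0.
978 hashes to 1; slot 1 is free => place at 1.
852 hashes to 2; 2 taken => place at 3.
Table: [31, 978, 786, 852, ∅, ∅, ∅, ∅, ∅, ∅, 339]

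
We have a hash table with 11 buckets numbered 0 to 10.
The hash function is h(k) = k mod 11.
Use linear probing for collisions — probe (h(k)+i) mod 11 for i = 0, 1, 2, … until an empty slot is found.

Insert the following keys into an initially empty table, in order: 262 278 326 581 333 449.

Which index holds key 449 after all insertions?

262: h=9 → slot 9
278: h=3 → slot 3
326: h=7 → slot 7
581: h=9, probe 9,10 → slot 10
333: h=3, probe 3,4 → slot 4
449: h=9, probe 9,10,0 → slot 0
Table: [449, ∅, ∅, 278, 333, ∅, ∅, 326, ∅, 262, 581]

0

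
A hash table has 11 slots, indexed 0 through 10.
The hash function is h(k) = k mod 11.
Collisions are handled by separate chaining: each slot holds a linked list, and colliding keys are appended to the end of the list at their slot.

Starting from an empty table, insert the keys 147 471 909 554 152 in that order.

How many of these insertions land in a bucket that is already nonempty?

147 → bucket 4
471 → bucket 9
909 → bucket 7
554 → bucket 4 (collision)
152 → bucket 9 (collision)
Final buckets:
0: -
1: -
2: -
3: -
4: 147 -> 554
5: -
6: -
7: 909
8: -
9: 471 -> 152
10: -

2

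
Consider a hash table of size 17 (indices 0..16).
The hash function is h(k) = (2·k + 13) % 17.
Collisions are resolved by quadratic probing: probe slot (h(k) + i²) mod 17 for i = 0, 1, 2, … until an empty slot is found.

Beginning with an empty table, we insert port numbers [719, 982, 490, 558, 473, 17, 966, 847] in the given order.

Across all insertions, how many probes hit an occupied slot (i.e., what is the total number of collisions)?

11

719 hashes to 6; slot 6 is free → place at 6.
982 hashes to 5; slot 5 is free → place at 5.
490 hashes to 7; slot 7 is free → place at 7.
558 hashes to 7; 7 taken → place at 8.
473 hashes to 7; 7,8 taken → place at 11.
17 hashes to 13; slot 13 is free → place at 13.
966 hashes to 7; 7,8,11 taken → place at 16.
847 hashes to 7; 7,8,11,16,6 taken → place at 15.
Table: [—, —, —, —, —, 982, 719, 490, 558, —, —, 473, —, 17, —, 847, 966]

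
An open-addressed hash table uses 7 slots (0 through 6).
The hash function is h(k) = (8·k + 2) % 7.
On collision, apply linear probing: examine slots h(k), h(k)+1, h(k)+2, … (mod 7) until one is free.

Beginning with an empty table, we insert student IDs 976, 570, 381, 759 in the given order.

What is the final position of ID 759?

976: h=5 -> slot 5
570: h=5, probe 5,6 -> slot 6
381: h=5, probe 5,6,0 -> slot 0
759: h=5, probe 5,6,0,1 -> slot 1
Table: [381, 759, ∅, ∅, ∅, 976, 570]

1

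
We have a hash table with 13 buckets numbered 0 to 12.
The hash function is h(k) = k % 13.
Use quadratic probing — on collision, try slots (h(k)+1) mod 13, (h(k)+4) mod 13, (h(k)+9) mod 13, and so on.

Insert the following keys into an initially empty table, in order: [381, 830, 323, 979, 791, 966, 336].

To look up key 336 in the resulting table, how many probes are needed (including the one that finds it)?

381 hashes to 4; slot 4 is free => place at 4.
830 hashes to 11; slot 11 is free => place at 11.
323 hashes to 11; 11 taken => place at 12.
979 hashes to 4; 4 taken => place at 5.
791 hashes to 11; 11,12 taken => place at 2.
966 hashes to 4; 4,5 taken => place at 8.
336 hashes to 11; 11,12,2 taken => place at 7.
Table: [-, -, 791, -, 381, 979, -, 336, 966, -, -, 830, 323]
Lookup 336: h=11, probe 11,12,2,7 → found at 7.

4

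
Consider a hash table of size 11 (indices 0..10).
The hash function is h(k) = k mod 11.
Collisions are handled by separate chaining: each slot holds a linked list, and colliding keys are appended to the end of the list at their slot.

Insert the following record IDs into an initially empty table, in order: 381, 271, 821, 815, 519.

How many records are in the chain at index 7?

3

Insert 381: h=7, bucket 7 empty → new chain.
Insert 271: h=7, bucket 7 nonempty → append to chain.
Insert 821: h=7, bucket 7 nonempty → append to chain.
Insert 815: h=1, bucket 1 empty → new chain.
Insert 519: h=2, bucket 2 empty → new chain.
Final buckets:
0: —
1: 815
2: 519
3: —
4: —
5: —
6: —
7: 381 -> 271 -> 821
8: —
9: —
10: —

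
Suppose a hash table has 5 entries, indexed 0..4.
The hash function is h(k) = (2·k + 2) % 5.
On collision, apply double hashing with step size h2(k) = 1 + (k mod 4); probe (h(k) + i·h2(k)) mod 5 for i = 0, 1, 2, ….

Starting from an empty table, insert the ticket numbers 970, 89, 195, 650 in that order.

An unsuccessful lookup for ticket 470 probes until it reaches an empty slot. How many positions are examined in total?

970: h=2 -> slot 2
89: h=0 -> slot 0
195: h=2, h2=4, probe 2,1 -> slot 1
650: h=2, h2=3, probe 2,0,3 -> slot 3
Table: [89, 195, 970, 650, —]
Lookup 470: h=2, h2=3, probe 2,0,3,1,4 → slot 4 empty, not found.

5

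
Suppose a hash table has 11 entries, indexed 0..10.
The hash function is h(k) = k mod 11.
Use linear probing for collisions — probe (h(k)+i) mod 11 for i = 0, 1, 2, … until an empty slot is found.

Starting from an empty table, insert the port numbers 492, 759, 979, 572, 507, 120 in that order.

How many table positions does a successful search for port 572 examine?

3

Insert 492: h=8, slot 8 empty -> index 8.
Insert 759: h=0, slot 0 empty -> index 0.
Insert 979: h=0, slot 0 occupied -> index 1.
Insert 572: h=0, slots 0,1 occupied -> index 2.
Insert 507: h=1, slots 1,2 occupied -> index 3.
Insert 120: h=10, slot 10 empty -> index 10.
Table: [759, 979, 572, 507, ., ., ., ., 492, ., 120]
Lookup 572: h=0, probe 0,1,2 → found at 2.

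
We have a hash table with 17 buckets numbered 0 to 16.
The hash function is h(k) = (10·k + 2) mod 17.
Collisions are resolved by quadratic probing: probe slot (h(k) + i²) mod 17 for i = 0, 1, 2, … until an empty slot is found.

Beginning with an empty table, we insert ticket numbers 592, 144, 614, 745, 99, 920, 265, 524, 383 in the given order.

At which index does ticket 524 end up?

15

592 hashes to 6; slot 6 is free → place at 6.
144 hashes to 14; slot 14 is free → place at 14.
614 hashes to 5; slot 5 is free → place at 5.
745 hashes to 6; 6 taken → place at 7.
99 hashes to 6; 6,7 taken → place at 10.
920 hashes to 5; 5,6 taken → place at 9.
265 hashes to 0; slot 0 is free → place at 0.
524 hashes to 6; 6,7,10 taken → place at 15.
383 hashes to 7; 7 taken → place at 8.
Table: [265, —, —, —, —, 614, 592, 745, 383, 920, 99, —, —, —, 144, 524, —]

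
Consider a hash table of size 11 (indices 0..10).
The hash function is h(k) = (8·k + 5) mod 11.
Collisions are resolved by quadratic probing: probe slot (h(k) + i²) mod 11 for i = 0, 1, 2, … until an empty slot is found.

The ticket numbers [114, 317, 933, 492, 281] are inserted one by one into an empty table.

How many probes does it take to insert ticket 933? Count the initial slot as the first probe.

114: h=4 -> slot 4
317: h=0 -> slot 0
933: h=0, probe 0,1 -> slot 1
492: h=3 -> slot 3
281: h=9 -> slot 9
Table: [317, 933, ., 492, 114, ., ., ., ., 281, .]

2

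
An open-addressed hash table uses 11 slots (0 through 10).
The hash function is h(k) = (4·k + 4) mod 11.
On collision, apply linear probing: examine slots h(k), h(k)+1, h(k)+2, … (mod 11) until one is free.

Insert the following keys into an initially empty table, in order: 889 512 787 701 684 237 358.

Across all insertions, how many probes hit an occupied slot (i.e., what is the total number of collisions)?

9

Insert 889: h=7, slot 7 empty -> index 7.
Insert 512: h=6, slot 6 empty -> index 6.
Insert 787: h=6, slots 6,7 occupied -> index 8.
Insert 701: h=3, slot 3 empty -> index 3.
Insert 684: h=1, slot 1 empty -> index 1.
Insert 237: h=6, slots 6,7,8 occupied -> index 9.
Insert 358: h=6, slots 6,7,8,9 occupied -> index 10.
Table: [—, 684, —, 701, —, —, 512, 889, 787, 237, 358]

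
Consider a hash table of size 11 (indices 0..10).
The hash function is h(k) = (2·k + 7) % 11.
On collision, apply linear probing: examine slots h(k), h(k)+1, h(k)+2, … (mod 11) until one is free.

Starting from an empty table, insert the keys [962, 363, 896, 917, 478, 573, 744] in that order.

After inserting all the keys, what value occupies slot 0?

744

962 hashes to 6; slot 6 is free → place at 6.
363 hashes to 7; slot 7 is free → place at 7.
896 hashes to 6; 6,7 taken → place at 8.
917 hashes to 4; slot 4 is free → place at 4.
478 hashes to 6; 6,7,8 taken → place at 9.
573 hashes to 9; 9 taken → place at 10.
744 hashes to 10; 10 taken → place at 0.
Table: [744, ., ., ., 917, ., 962, 363, 896, 478, 573]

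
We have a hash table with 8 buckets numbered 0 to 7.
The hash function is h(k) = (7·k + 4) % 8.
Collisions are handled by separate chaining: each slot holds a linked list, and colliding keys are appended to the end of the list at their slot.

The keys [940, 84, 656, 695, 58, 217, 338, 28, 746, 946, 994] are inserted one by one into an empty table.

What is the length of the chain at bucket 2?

Insert 940: h=0, bucket 0 empty -> new chain.
Insert 84: h=0, bucket 0 nonempty -> append to chain.
Insert 656: h=4, bucket 4 empty -> new chain.
Insert 695: h=5, bucket 5 empty -> new chain.
Insert 58: h=2, bucket 2 empty -> new chain.
Insert 217: h=3, bucket 3 empty -> new chain.
Insert 338: h=2, bucket 2 nonempty -> append to chain.
Insert 28: h=0, bucket 0 nonempty -> append to chain.
Insert 746: h=2, bucket 2 nonempty -> append to chain.
Insert 946: h=2, bucket 2 nonempty -> append to chain.
Insert 994: h=2, bucket 2 nonempty -> append to chain.
Final buckets:
0: 940 -> 84 -> 28
1: _
2: 58 -> 338 -> 746 -> 946 -> 994
3: 217
4: 656
5: 695
6: _
7: _

5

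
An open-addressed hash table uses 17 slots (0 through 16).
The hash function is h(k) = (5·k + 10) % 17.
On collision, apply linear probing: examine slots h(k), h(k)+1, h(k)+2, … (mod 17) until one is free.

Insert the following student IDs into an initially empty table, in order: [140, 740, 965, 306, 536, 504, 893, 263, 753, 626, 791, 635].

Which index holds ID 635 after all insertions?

9

Insert 140: h=13, slot 13 empty -> index 13.
Insert 740: h=4, slot 4 empty -> index 4.
Insert 965: h=7, slot 7 empty -> index 7.
Insert 306: h=10, slot 10 empty -> index 10.
Insert 536: h=4, slot 4 occupied -> index 5.
Insert 504: h=14, slot 14 empty -> index 14.
Insert 893: h=4, slots 4,5 occupied -> index 6.
Insert 263: h=16, slot 16 empty -> index 16.
Insert 753: h=1, slot 1 empty -> index 1.
Insert 626: h=12, slot 12 empty -> index 12.
Insert 791: h=4, slots 4,5,6,7 occupied -> index 8.
Insert 635: h=6, slots 6,7,8 occupied -> index 9.
Table: [_, 753, _, _, 740, 536, 893, 965, 791, 635, 306, _, 626, 140, 504, _, 263]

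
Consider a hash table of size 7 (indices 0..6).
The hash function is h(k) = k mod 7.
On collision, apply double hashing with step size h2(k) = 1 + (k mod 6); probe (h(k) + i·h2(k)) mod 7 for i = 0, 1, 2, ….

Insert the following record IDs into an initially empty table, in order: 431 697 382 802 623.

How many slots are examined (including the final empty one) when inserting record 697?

2

431: h=4 -> slot 4
697: h=4, h2=2, probe 4,6 -> slot 6
382: h=4, h2=5, probe 4,2 -> slot 2
802: h=4, h2=5, probe 4,2,0 -> slot 0
623: h=0, h2=6, probe 0,6,5 -> slot 5
Table: [802, -, 382, -, 431, 623, 697]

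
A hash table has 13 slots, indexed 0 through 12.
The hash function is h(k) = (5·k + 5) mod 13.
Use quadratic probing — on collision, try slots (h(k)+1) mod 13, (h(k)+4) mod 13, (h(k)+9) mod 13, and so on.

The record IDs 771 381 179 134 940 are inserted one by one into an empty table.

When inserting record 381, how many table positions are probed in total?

2

Insert 771: h=12, slot 12 empty → index 12.
Insert 381: h=12, slot 12 occupied → index 0.
Insert 179: h=3, slot 3 empty → index 3.
Insert 134: h=12, slots 12,0,3 occupied → index 8.
Insert 940: h=12, slots 12,0,3,8 occupied → index 2.
Table: [381, —, 940, 179, —, —, —, —, 134, —, —, —, 771]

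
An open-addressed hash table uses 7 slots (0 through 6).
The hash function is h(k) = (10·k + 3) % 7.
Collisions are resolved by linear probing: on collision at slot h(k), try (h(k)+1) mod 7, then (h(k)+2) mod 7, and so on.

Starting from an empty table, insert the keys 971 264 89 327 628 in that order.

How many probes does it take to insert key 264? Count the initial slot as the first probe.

Insert 971: h=4, slot 4 empty -> index 4.
Insert 264: h=4, slot 4 occupied -> index 5.
Insert 89: h=4, slots 4,5 occupied -> index 6.
Insert 327: h=4, slots 4,5,6 occupied -> index 0.
Insert 628: h=4, slots 4,5,6,0 occupied -> index 1.
Table: [327, 628, _, _, 971, 264, 89]

2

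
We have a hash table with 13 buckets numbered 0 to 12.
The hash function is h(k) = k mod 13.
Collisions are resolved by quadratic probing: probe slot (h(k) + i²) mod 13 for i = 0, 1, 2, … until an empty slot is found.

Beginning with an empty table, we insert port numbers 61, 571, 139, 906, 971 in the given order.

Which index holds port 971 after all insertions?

5

61: h=9 → slot 9
571: h=12 → slot 12
139: h=9, probe 9,10 → slot 10
906: h=9, probe 9,10,0 → slot 0
971: h=9, probe 9,10,0,5 → slot 5
Table: [906, ., ., ., ., 971, ., ., ., 61, 139, ., 571]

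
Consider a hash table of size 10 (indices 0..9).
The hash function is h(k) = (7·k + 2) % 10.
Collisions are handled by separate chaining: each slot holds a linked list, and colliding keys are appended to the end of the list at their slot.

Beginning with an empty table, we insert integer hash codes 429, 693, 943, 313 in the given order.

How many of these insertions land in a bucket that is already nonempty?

2

Insert 429: h=5, bucket 5 empty → new chain.
Insert 693: h=3, bucket 3 empty → new chain.
Insert 943: h=3, bucket 3 nonempty → append to chain.
Insert 313: h=3, bucket 3 nonempty → append to chain.
Final buckets:
0: -
1: -
2: -
3: 693 -> 943 -> 313
4: -
5: 429
6: -
7: -
8: -
9: -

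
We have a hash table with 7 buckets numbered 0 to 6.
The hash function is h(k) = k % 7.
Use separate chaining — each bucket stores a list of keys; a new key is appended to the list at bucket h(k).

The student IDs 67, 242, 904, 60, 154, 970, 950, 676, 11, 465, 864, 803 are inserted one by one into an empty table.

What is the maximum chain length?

6

67 -> bucket 4
242 -> bucket 4 (collision)
904 -> bucket 1
60 -> bucket 4 (collision)
154 -> bucket 0
970 -> bucket 4 (collision)
950 -> bucket 5
676 -> bucket 4 (collision)
11 -> bucket 4 (collision)
465 -> bucket 3
864 -> bucket 3 (collision)
803 -> bucket 5 (collision)
Final buckets:
0: 154
1: 904
2: ∅
3: 465 -> 864
4: 67 -> 242 -> 60 -> 970 -> 676 -> 11
5: 950 -> 803
6: ∅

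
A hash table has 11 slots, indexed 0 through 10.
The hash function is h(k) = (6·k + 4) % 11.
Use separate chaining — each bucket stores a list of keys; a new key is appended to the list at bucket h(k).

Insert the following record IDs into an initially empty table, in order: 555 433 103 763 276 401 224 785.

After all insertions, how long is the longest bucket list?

555 -> bucket 1
433 -> bucket 6
103 -> bucket 6 (collision)
763 -> bucket 6 (collision)
276 -> bucket 10
401 -> bucket 1 (collision)
224 -> bucket 6 (collision)
785 -> bucket 6 (collision)
Final buckets:
0: .
1: 555 -> 401
2: .
3: .
4: .
5: .
6: 433 -> 103 -> 763 -> 224 -> 785
7: .
8: .
9: .
10: 276

5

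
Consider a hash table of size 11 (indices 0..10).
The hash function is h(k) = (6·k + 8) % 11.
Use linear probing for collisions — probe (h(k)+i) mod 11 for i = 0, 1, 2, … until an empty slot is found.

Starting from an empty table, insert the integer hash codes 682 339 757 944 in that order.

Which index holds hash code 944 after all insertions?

10

682 hashes to 8; slot 8 is free => place at 8.
339 hashes to 7; slot 7 is free => place at 7.
757 hashes to 7; 7,8 taken => place at 9.
944 hashes to 7; 7,8,9 taken => place at 10.
Table: [—, —, —, —, —, —, —, 339, 682, 757, 944]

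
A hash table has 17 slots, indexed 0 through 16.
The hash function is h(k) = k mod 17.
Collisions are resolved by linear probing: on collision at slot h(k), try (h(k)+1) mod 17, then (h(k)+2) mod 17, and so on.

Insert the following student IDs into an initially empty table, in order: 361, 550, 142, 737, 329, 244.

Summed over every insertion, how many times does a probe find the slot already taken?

10

361: h=4 => slot 4
550: h=6 => slot 6
142: h=6, probe 6,7 => slot 7
737: h=6, probe 6,7,8 => slot 8
329: h=6, probe 6,7,8,9 => slot 9
244: h=6, probe 6,7,8,9,10 => slot 10
Table: [., ., ., ., 361, ., 550, 142, 737, 329, 244, ., ., ., ., ., .]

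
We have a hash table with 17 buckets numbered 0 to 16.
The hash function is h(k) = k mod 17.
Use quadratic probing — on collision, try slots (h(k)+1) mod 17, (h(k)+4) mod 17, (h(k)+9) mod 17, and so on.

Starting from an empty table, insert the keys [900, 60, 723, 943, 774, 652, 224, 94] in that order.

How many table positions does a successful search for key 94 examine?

4

900 hashes to 16; slot 16 is free => place at 16.
60 hashes to 9; slot 9 is free => place at 9.
723 hashes to 9; 9 taken => place at 10.
943 hashes to 8; slot 8 is free => place at 8.
774 hashes to 9; 9,10 taken => place at 13.
652 hashes to 6; slot 6 is free => place at 6.
224 hashes to 3; slot 3 is free => place at 3.
94 hashes to 9; 9,10,13 taken => place at 1.
Table: [—, 94, —, 224, —, —, 652, —, 943, 60, 723, —, —, 774, —, —, 900]
Lookup 94: h=9, probe 9,10,13,1 → found at 1.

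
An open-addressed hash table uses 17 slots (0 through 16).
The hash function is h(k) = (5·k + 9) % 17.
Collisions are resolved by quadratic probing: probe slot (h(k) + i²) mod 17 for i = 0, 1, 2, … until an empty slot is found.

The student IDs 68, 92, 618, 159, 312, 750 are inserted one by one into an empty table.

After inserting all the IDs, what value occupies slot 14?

68 hashes to 9; slot 9 is free -> place at 9.
92 hashes to 10; slot 10 is free -> place at 10.
618 hashes to 5; slot 5 is free -> place at 5.
159 hashes to 5; 5 taken -> place at 6.
312 hashes to 5; 5,6,9 taken -> place at 14.
750 hashes to 2; slot 2 is free -> place at 2.
Table: [., ., 750, ., ., 618, 159, ., ., 68, 92, ., ., ., 312, ., .]

312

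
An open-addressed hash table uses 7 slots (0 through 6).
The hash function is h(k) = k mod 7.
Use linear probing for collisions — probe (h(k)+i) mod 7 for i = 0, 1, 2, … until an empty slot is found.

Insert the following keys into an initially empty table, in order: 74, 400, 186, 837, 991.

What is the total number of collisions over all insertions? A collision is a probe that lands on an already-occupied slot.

6

Insert 74: h=4, slot 4 empty -> index 4.
Insert 400: h=1, slot 1 empty -> index 1.
Insert 186: h=4, slot 4 occupied -> index 5.
Insert 837: h=4, slots 4,5 occupied -> index 6.
Insert 991: h=4, slots 4,5,6 occupied -> index 0.
Table: [991, 400, ∅, ∅, 74, 186, 837]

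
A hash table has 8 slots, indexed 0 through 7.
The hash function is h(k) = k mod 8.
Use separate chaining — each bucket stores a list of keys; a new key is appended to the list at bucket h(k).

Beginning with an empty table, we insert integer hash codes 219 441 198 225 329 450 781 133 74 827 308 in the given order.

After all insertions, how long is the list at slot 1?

219 → bucket 3
441 → bucket 1
198 → bucket 6
225 → bucket 1 (collision)
329 → bucket 1 (collision)
450 → bucket 2
781 → bucket 5
133 → bucket 5 (collision)
74 → bucket 2 (collision)
827 → bucket 3 (collision)
308 → bucket 4
Final buckets:
0: ∅
1: 441 -> 225 -> 329
2: 450 -> 74
3: 219 -> 827
4: 308
5: 781 -> 133
6: 198
7: ∅

3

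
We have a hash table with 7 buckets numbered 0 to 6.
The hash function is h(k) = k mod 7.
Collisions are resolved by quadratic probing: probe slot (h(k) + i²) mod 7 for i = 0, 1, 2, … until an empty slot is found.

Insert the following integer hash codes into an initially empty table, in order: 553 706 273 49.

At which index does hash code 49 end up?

553: h=0 -> slot 0
706: h=6 -> slot 6
273: h=0, probe 0,1 -> slot 1
49: h=0, probe 0,1,4 -> slot 4
Table: [553, 273, -, -, 49, -, 706]

4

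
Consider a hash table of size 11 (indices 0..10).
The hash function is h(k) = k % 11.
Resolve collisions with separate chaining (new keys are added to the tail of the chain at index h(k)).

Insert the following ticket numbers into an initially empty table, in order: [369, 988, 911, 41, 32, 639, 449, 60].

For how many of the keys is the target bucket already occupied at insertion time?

369 -> bucket 6
988 -> bucket 9
911 -> bucket 9 (collision)
41 -> bucket 8
32 -> bucket 10
639 -> bucket 1
449 -> bucket 9 (collision)
60 -> bucket 5
Final buckets:
0: .
1: 639
2: .
3: .
4: .
5: 60
6: 369
7: .
8: 41
9: 988 -> 911 -> 449
10: 32

2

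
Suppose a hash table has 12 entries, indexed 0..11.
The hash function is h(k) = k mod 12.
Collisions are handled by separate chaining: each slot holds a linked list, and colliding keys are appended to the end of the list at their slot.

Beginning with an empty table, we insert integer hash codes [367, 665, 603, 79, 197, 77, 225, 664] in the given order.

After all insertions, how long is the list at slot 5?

367 -> bucket 7
665 -> bucket 5
603 -> bucket 3
79 -> bucket 7 (collision)
197 -> bucket 5 (collision)
77 -> bucket 5 (collision)
225 -> bucket 9
664 -> bucket 4
Final buckets:
0: .
1: .
2: .
3: 603
4: 664
5: 665 -> 197 -> 77
6: .
7: 367 -> 79
8: .
9: 225
10: .
11: .

3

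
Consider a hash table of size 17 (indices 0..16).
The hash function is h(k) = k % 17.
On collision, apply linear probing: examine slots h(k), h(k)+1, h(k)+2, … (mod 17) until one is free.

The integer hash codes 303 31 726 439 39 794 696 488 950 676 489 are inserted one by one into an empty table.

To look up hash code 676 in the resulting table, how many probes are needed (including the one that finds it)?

8

Insert 303: h=14, slot 14 empty → index 14.
Insert 31: h=14, slot 14 occupied → index 15.
Insert 726: h=12, slot 12 empty → index 12.
Insert 439: h=14, slots 14,15 occupied → index 16.
Insert 39: h=5, slot 5 empty → index 5.
Insert 794: h=12, slot 12 occupied → index 13.
Insert 696: h=16, slot 16 occupied → index 0.
Insert 488: h=12, slots 12,13,14,15,16,0 occupied → index 1.
Insert 950: h=15, slots 15,16,0,1 occupied → index 2.
Insert 676: h=13, slots 13,14,15,16,0,1,2 occupied → index 3.
Insert 489: h=13, slots 13,14,15,16,0,1,2,3 occupied → index 4.
Table: [696, 488, 950, 676, 489, 39, -, -, -, -, -, -, 726, 794, 303, 31, 439]
Lookup 676: h=13, probe 13,14,15,16,0,1,2,3 → found at 3.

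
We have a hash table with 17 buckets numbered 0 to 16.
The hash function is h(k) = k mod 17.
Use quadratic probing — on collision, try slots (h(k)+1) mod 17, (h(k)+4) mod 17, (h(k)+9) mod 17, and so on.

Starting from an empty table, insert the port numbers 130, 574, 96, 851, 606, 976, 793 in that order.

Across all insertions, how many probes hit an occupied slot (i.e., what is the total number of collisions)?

6

Insert 130: h=11, slot 11 empty => index 11.
Insert 574: h=13, slot 13 empty => index 13.
Insert 96: h=11, slot 11 occupied => index 12.
Insert 851: h=1, slot 1 empty => index 1.
Insert 606: h=11, slots 11,12 occupied => index 15.
Insert 976: h=7, slot 7 empty => index 7.
Insert 793: h=11, slots 11,12,15 occupied => index 3.
Table: [_, 851, _, 793, _, _, _, 976, _, _, _, 130, 96, 574, _, 606, _]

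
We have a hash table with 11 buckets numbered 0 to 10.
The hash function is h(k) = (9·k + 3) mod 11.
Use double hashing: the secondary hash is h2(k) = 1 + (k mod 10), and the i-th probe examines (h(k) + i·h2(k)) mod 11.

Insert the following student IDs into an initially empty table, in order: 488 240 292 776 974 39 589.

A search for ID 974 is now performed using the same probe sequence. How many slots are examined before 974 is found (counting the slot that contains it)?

3

488: h=6 → slot 6
240: h=7 → slot 7
292: h=2 → slot 2
776: h=2, h2=7, probe 2,9 → slot 9
974: h=2, h2=5, probe 2,7,1 → slot 1
39: h=2, h2=10, probe 2,1,0 → slot 0
589: h=2, h2=10, probe 2,1,0,10 → slot 10
Table: [39, 974, 292, _, _, _, 488, 240, _, 776, 589]
Lookup 974: h=2, h2=5, probe 2,7,1 → found at 1.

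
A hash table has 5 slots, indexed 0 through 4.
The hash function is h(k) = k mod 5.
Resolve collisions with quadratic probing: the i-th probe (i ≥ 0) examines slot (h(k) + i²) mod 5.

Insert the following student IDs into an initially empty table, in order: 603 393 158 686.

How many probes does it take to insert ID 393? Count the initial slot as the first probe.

603 hashes to 3; slot 3 is free -> place at 3.
393 hashes to 3; 3 taken -> place at 4.
158 hashes to 3; 3,4 taken -> place at 2.
686 hashes to 1; slot 1 is free -> place at 1.
Table: [_, 686, 158, 603, 393]

2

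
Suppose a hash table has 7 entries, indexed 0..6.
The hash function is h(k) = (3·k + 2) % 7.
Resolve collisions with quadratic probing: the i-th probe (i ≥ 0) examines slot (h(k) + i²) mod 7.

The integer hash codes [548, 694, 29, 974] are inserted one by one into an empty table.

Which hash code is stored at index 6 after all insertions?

Insert 548: h=1, slot 1 empty → index 1.
Insert 694: h=5, slot 5 empty → index 5.
Insert 29: h=5, slot 5 occupied → index 6.
Insert 974: h=5, slots 5,6 occupied → index 2.
Table: [_, 548, 974, _, _, 694, 29]

29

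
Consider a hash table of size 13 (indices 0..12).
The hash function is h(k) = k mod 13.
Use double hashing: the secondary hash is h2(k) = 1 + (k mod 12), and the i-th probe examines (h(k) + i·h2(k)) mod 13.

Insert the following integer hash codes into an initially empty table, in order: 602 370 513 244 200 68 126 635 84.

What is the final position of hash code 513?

3

602 hashes to 4; slot 4 is free -> place at 4.
370 hashes to 6; slot 6 is free -> place at 6.
513 hashes to 6, h2=10; 6 taken -> place at 3.
244 hashes to 10; slot 10 is free -> place at 10.
200 hashes to 5; slot 5 is free -> place at 5.
68 hashes to 3, h2=9; 3 taken -> place at 12.
126 hashes to 9; slot 9 is free -> place at 9.
635 hashes to 11; slot 11 is free -> place at 11.
84 hashes to 6, h2=1; 6 taken -> place at 7.
Table: [—, —, —, 513, 602, 200, 370, 84, —, 126, 244, 635, 68]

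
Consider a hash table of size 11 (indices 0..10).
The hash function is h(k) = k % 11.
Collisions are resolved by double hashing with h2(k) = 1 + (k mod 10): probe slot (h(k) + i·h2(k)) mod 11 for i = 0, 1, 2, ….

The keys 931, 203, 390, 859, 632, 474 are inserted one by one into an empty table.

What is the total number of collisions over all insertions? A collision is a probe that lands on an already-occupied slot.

4

931 hashes to 7; slot 7 is free -> place at 7.
203 hashes to 5; slot 5 is free -> place at 5.
390 hashes to 5, h2=1; 5 taken -> place at 6.
859 hashes to 1; slot 1 is free -> place at 1.
632 hashes to 5, h2=3; 5 taken -> place at 8.
474 hashes to 1, h2=5; 1,6 taken -> place at 0.
Table: [474, 859, ∅, ∅, ∅, 203, 390, 931, 632, ∅, ∅]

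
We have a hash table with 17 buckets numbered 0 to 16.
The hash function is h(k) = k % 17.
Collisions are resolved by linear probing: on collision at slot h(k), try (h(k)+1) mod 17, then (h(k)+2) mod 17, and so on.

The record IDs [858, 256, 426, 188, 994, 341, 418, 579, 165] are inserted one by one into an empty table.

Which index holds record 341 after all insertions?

Insert 858: h=8, slot 8 empty → index 8.
Insert 256: h=1, slot 1 empty → index 1.
Insert 426: h=1, slot 1 occupied → index 2.
Insert 188: h=1, slots 1,2 occupied → index 3.
Insert 994: h=8, slot 8 occupied → index 9.
Insert 341: h=1, slots 1,2,3 occupied → index 4.
Insert 418: h=10, slot 10 empty → index 10.
Insert 579: h=1, slots 1,2,3,4 occupied → index 5.
Insert 165: h=12, slot 12 empty → index 12.
Table: [—, 256, 426, 188, 341, 579, —, —, 858, 994, 418, —, 165, —, —, —, —]

4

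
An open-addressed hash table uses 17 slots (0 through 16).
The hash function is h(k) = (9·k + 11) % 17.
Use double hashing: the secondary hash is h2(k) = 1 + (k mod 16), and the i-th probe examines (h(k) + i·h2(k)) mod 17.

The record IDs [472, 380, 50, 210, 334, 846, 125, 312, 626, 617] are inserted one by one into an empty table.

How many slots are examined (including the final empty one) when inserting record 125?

2

472: h=9 → slot 9
380: h=14 → slot 14
50: h=2 → slot 2
210: h=14, h2=3, probe 14,0 → slot 0
334: h=8 → slot 8
846: h=9, h2=15, probe 9,7 → slot 7
125: h=14, h2=14, probe 14,11 → slot 11
312: h=14, h2=9, probe 14,6 → slot 6
626: h=1 → slot 1
617: h=5 → slot 5
Table: [210, 626, 50, -, -, 617, 312, 846, 334, 472, -, 125, -, -, 380, -, -]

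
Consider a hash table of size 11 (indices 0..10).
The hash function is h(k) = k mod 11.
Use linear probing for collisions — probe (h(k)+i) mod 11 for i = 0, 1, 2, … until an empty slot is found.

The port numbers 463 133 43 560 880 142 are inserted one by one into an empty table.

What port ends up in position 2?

133

463: h=1 => slot 1
133: h=1, probe 1,2 => slot 2
43: h=10 => slot 10
560: h=10, probe 10,0 => slot 0
880: h=0, probe 0,1,2,3 => slot 3
142: h=10, probe 10,0,1,2,3,4 => slot 4
Table: [560, 463, 133, 880, 142, -, -, -, -, -, 43]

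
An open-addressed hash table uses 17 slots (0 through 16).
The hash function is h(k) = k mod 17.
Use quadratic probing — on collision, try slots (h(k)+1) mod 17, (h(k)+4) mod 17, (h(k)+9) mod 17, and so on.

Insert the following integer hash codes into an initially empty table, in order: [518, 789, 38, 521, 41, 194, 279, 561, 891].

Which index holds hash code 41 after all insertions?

518: h=8 => slot 8
789: h=7 => slot 7
38: h=4 => slot 4
521: h=11 => slot 11
41: h=7, probe 7,8,11,16 => slot 16
194: h=7, probe 7,8,11,16,6 => slot 6
279: h=7, probe 7,8,11,16,6,15 => slot 15
561: h=0 => slot 0
891: h=7, probe 7,8,11,16,6,15,9 => slot 9
Table: [561, ∅, ∅, ∅, 38, ∅, 194, 789, 518, 891, ∅, 521, ∅, ∅, ∅, 279, 41]

16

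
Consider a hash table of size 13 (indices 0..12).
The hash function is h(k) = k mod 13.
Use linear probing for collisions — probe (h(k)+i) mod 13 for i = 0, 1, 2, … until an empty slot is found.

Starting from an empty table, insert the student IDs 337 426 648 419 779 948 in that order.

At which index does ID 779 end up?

Insert 337: h=12, slot 12 empty -> index 12.
Insert 426: h=10, slot 10 empty -> index 10.
Insert 648: h=11, slot 11 empty -> index 11.
Insert 419: h=3, slot 3 empty -> index 3.
Insert 779: h=12, slot 12 occupied -> index 0.
Insert 948: h=12, slots 12,0 occupied -> index 1.
Table: [779, 948, —, 419, —, —, —, —, —, —, 426, 648, 337]

0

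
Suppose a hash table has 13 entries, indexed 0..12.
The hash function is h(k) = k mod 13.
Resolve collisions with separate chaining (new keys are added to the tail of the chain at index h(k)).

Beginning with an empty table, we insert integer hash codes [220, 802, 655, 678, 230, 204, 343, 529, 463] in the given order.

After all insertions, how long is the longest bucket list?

220 → bucket 12
802 → bucket 9
655 → bucket 5
678 → bucket 2
230 → bucket 9 (collision)
204 → bucket 9 (collision)
343 → bucket 5 (collision)
529 → bucket 9 (collision)
463 → bucket 8
Final buckets:
0: .
1: .
2: 678
3: .
4: .
5: 655 -> 343
6: .
7: .
8: 463
9: 802 -> 230 -> 204 -> 529
10: .
11: .
12: 220

4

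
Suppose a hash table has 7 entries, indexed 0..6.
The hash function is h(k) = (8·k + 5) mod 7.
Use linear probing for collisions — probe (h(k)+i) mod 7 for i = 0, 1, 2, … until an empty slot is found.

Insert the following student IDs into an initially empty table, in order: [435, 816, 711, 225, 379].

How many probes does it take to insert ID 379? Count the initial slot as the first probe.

Insert 435: h=6, slot 6 empty => index 6.
Insert 816: h=2, slot 2 empty => index 2.
Insert 711: h=2, slot 2 occupied => index 3.
Insert 225: h=6, slot 6 occupied => index 0.
Insert 379: h=6, slots 6,0 occupied => index 1.
Table: [225, 379, 816, 711, —, —, 435]

3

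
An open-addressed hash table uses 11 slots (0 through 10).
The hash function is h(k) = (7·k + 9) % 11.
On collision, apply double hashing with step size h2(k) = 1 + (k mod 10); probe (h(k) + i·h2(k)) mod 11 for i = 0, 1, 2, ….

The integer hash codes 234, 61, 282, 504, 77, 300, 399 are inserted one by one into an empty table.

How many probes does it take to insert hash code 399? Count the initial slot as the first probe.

Insert 234: h=8, slot 8 empty => index 8.
Insert 61: h=7, slot 7 empty => index 7.
Insert 282: h=3, slot 3 empty => index 3.
Insert 504: h=6, slot 6 empty => index 6.
Insert 77: h=9, slot 9 empty => index 9.
Insert 300: h=8, h2=1, slots 8,9 occupied => index 10.
Insert 399: h=8, h2=10, slots 8,7,6 occupied => index 5.
Table: [_, _, _, 282, _, 399, 504, 61, 234, 77, 300]

4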